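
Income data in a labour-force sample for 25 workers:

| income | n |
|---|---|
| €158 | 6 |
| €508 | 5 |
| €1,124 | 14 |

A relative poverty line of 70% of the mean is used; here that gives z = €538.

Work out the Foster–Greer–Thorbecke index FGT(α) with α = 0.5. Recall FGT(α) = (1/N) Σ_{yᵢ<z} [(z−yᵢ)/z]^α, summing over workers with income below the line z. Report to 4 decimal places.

Below z: 6×€158, 5×€508 (q = 11 of N = 25).
Relative gaps: (538−158)/538 = 0.7063 (×6); (538−508)/538 = 0.0558 (×5).
Raised to α = 0.5: 0.84043 (×6); 0.23614 (×5).
Sum = 6.223270; FGT(0.5) = 6.223270 / 25 = 0.2489.

0.2489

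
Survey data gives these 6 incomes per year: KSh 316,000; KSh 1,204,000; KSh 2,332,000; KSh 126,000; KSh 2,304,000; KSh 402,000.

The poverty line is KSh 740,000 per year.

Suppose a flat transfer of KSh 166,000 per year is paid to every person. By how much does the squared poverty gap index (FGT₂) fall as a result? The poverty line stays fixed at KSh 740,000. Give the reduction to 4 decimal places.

0.1139

Before: below the line — KSh 126,000, KSh 316,000, KSh 402,000; squared poverty gap index (FGT₂) = 0.204229.
After the KSh 166,000 transfer: below the line — KSh 292,000, KSh 482,000, KSh 568,000; squared poverty gap index (FGT₂) = 0.090349.
Reduction = 0.204229 − 0.090349 = 0.1139.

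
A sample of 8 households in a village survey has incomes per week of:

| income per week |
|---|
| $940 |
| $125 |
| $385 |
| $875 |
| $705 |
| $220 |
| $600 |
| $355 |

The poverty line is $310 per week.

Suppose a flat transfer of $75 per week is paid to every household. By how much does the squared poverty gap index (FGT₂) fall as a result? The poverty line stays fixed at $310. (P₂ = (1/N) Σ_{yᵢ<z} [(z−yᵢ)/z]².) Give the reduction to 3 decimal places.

0.039

Before: below the line — $125, $220; squared poverty gap index (FGT₂) = 0.05505.
After the $75 transfer: below the line — $200, $295; squared poverty gap index (FGT₂) = 0.01603.
Reduction = 0.05505 − 0.01603 = 0.039.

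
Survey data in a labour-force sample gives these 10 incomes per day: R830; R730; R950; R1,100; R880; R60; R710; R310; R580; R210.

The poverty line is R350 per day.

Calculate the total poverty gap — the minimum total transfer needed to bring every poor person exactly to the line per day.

Poor units: R60, R210, R310 (q = 3 of N = 10).
Individual gaps: 350−60 = 290; 350−210 = 140; 350−310 = 40.
Aggregate gap = R470.

R470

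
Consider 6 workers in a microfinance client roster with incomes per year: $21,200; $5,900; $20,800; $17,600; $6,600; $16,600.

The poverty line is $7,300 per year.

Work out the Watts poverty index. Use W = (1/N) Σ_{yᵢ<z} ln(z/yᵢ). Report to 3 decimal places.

0.052

Incomes under z: $5,900, $6,600 (q = 2 of N = 6).
Log gaps: ln(7300/5900) = 0.2129; ln(7300/6600) = 0.1008.
W = 0.313727 / 6 = 0.052.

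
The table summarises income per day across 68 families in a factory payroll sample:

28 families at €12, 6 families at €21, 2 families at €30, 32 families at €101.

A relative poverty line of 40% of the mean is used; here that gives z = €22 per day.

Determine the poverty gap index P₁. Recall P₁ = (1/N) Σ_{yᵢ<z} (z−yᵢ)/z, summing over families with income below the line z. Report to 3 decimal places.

0.191

Incomes under z: 28×€12, 6×€21 (q = 34 of N = 68).
Relative gaps: (22−12)/22 = 0.4545 (×28); (22−21)/22 = 0.0455 (×6).
Sum of shortfalls = 13.000000; P₁ averages over all N: 13.000000 / 68 = 0.191.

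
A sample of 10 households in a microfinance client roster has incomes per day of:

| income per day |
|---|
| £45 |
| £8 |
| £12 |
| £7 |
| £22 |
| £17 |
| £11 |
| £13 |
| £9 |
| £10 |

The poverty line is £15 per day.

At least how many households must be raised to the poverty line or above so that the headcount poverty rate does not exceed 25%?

7 of the 10 households are poor, so H = 7/10 = 0.700.
A headcount ratio of at most 25% allows at most ⌊0.25 × 10⌋ = 2 poor households.
So at least 7 − 2 = 5 must be lifted.

5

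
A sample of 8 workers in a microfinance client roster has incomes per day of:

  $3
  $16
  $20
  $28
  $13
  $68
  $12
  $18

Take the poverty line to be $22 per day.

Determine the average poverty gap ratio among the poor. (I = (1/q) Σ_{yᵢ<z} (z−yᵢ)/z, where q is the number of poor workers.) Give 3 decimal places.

0.379

Poor units: $3, $12, $13, $16, $18, $20 (q = 6 of N = 8).
Shortfall ratios (z−y)/z: 0.8636, 0.4545, 0.4091, 0.2727, 0.1818, 0.0909; sum = 2.272727.
I averages over the q = 6 poor units only: 2.272727 / 6 = 0.379.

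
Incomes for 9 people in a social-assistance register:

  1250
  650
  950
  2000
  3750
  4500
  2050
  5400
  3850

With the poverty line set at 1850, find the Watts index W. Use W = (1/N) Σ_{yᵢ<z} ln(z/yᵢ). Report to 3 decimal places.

Incomes under z: 650, 950, 1250 (q = 3 of N = 9).
ln(z/y) terms: ln(1850/650) = 1.0460; ln(1850/950) = 0.6665; ln(1850/1250) = 0.3920.
W = 2.104490 / 9 = 0.234.

0.234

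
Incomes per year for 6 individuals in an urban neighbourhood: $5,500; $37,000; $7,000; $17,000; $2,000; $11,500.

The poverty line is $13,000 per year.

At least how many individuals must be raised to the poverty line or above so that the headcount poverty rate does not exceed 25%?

3

4 of the 6 individuals are poor, so H = 4/6 = 0.667.
A headcount ratio of at most 25% allows at most ⌊0.25 × 6⌋ = 1 poor individuals.
So at least 4 − 1 = 3 must be lifted.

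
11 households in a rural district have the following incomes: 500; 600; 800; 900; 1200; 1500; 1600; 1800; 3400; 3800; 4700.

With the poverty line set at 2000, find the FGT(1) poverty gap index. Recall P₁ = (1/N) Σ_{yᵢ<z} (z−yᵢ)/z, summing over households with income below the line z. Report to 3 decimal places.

Below the line: 500, 600, 800, 900, 1200, 1500, 1600, 1800 (q = 8 of N = 11).
Normalized shortfalls: (2000−500)/2000 = 0.7500; (2000−600)/2000 = 0.7000; (2000−800)/2000 = 0.6000; (2000−900)/2000 = 0.5500; (2000−1200)/2000 = 0.4000; (2000−1500)/2000 = 0.2500; (2000−1600)/2000 = 0.2000; (2000−1800)/2000 = 0.1000.
Σ = 3.550000. Dividing by the full population N = 11 gives P₁ = 0.323.

0.323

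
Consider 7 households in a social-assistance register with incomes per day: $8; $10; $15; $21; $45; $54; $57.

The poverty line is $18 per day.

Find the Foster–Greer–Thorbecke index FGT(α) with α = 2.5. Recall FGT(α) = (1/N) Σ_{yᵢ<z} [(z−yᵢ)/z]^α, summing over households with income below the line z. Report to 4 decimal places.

0.0533

Below z: $8, $10, $15 (q = 3 of N = 7).
Shortfall ratios: (18−8)/18 = 0.5556; (18−10)/18 = 0.4444; (18−15)/18 = 0.1667.
Raised to α = 2.5: 0.23005; 0.13169; 0.01134.
Sum = 0.373076; FGT(2.5) = 0.373076 / 7 = 0.0533.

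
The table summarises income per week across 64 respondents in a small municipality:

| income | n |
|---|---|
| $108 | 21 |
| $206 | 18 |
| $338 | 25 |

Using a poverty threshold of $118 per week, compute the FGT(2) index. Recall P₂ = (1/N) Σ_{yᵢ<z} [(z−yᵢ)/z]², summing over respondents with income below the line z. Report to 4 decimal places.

Incomes under z: 21×$108 (q = 21 of N = 64).
Normalized shortfalls: (118−108)/118 = 0.0847 (×21).
Squared: 0.0072 (×21).
Sum = 0.150819; P₂ = 0.150819 / 64 = 0.0024.

0.0024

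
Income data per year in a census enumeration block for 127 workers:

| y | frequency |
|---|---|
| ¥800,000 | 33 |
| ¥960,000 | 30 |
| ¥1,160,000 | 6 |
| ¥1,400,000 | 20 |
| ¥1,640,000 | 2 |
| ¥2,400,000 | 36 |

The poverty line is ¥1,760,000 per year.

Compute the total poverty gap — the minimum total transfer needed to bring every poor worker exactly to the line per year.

¥66,720,000

Below z: 33×¥800,000, 30×¥960,000, 6×¥1,160,000, 20×¥1,400,000, 2×¥1,640,000 (q = 91 of N = 127).
Individual gaps: 33×(1760000−800000) = 31680000; 30×(1760000−960000) = 24000000; 6×(1760000−1160000) = 3600000; 20×(1760000−1400000) = 7200000; 2×(1760000−1640000) = 240000.
Aggregate gap = ¥66,720,000.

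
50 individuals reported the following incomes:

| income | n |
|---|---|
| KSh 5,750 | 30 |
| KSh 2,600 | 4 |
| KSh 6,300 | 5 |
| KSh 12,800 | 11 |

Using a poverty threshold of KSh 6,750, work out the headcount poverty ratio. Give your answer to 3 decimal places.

39 of the 50 individuals have income below KSh 6,750.
H = 39/50 = 0.780.

0.780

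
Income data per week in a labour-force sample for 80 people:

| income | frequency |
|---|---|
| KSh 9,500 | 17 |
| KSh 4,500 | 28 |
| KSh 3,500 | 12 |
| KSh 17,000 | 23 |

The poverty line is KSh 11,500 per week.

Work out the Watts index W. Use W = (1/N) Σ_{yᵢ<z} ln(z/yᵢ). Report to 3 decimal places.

Below the line: 12×KSh 3,500, 28×KSh 4,500, 17×KSh 9,500 (q = 57 of N = 80).
ln(z/y) terms: ln(11500/3500) = 1.1896 (×12); ln(11500/4500) = 0.9383 (×28); ln(11500/9500) = 0.1911 (×17).
W = 43.794498 / 80 = 0.547.

0.547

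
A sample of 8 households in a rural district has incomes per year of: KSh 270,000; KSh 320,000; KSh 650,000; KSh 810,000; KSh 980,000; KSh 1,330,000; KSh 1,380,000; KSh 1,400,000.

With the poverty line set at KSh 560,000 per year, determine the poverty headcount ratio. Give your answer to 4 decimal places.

0.2500

2 of the 8 households have income below KSh 560,000.
H = 2/8 = 0.2500.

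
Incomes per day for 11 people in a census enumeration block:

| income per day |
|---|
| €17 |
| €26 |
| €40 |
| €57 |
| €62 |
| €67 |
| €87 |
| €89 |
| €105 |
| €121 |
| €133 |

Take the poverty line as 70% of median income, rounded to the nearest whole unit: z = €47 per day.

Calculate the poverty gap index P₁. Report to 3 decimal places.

0.112

Incomes under z: €17, €26, €40 (q = 3 of N = 11).
Shortfall ratios: (47−17)/47 = 0.6383; (47−26)/47 = 0.4468; (47−40)/47 = 0.1489.
Sum of shortfalls = 1.234043; P₁ averages over all N: 1.234043 / 11 = 0.112.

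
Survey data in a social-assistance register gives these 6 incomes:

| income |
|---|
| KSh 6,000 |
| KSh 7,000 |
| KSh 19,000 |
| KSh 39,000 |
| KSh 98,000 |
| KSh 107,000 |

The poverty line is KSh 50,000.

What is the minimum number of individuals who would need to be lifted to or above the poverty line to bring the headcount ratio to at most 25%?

4 of the 6 individuals are poor, so H = 4/6 = 0.667.
A headcount ratio of at most 25% allows at most ⌊0.25 × 6⌋ = 1 poor individuals.
So at least 4 − 1 = 3 must be lifted.

3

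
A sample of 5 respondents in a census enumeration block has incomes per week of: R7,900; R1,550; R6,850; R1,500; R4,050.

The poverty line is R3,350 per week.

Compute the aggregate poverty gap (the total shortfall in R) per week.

Below the line: R1,500, R1,550 (q = 2 of N = 5).
Individual gaps: 3350−1500 = 1850; 3350−1550 = 1800.
Aggregate gap = R3,650.

R3,650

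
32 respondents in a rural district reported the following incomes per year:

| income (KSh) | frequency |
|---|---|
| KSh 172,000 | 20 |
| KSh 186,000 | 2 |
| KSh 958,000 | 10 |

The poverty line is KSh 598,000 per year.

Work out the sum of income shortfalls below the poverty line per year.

KSh 9,344,000

Below the line: 20×KSh 172,000, 2×KSh 186,000 (q = 22 of N = 32).
Individual gaps: 20×(598000−172000) = 8520000; 2×(598000−186000) = 824000.
Aggregate gap = KSh 9,344,000.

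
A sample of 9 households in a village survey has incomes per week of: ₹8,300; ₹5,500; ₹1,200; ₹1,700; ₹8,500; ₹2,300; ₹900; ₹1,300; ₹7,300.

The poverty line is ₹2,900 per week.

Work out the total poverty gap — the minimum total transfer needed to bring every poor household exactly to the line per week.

₹7,100

Poor units: ₹900, ₹1,200, ₹1,300, ₹1,700, ₹2,300 (q = 5 of N = 9).
Individual gaps: 2900−900 = 2000; 2900−1200 = 1700; 2900−1300 = 1600; 2900−1700 = 1200; 2900−2300 = 600.
Aggregate gap = ₹7,100.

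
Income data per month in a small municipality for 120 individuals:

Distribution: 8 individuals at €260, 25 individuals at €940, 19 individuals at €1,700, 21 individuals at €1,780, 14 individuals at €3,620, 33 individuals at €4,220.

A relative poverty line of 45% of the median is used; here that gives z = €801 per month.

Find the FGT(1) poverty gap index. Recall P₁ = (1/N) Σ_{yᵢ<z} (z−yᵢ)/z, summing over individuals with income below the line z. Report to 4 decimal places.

0.0450

Below z: 8×€260 (q = 8 of N = 120).
Shortfall ratios: (801−260)/801 = 0.6754 (×8).
Sum of shortfalls = 5.403246; P₁ averages over all N: 5.403246 / 120 = 0.0450.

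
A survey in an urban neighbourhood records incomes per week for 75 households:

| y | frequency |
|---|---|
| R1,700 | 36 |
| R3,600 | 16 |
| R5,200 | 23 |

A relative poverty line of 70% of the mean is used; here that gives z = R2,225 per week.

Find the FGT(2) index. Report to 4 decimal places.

0.0267

Poor units: 36×R1,700 (q = 36 of N = 75).
Relative gaps: (2225−1700)/2225 = 0.2360 (×36).
Squared: 0.0557 (×36).
Sum = 2.004292; P₂ = 2.004292 / 75 = 0.0267.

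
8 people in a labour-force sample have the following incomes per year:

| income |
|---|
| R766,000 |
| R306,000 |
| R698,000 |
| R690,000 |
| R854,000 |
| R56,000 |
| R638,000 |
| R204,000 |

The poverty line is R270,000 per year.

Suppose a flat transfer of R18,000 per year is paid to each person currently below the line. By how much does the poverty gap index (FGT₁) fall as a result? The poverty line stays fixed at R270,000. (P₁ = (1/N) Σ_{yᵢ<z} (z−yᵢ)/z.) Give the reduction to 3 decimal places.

0.017

Before: below the line — R56,000, R204,000; poverty gap index (FGT₁) = 0.12963.
After the R18,000 transfer: below the line — R74,000, R222,000; poverty gap index (FGT₁) = 0.11296.
Reduction = 0.12963 − 0.11296 = 0.017.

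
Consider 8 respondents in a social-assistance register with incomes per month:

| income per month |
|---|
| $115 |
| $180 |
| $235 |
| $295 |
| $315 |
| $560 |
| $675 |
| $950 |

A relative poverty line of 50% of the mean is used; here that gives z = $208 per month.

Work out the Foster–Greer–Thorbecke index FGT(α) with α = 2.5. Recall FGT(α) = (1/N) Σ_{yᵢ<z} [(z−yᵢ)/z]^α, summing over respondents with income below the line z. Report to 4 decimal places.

Below the line: $115, $180 (q = 2 of N = 8).
Normalized shortfalls: (208−115)/208 = 0.4471; (208−180)/208 = 0.1346.
Raised to α = 2.5: 0.13367; 0.00665.
Sum = 0.140323; FGT(2.5) = 0.140323 / 8 = 0.0175.

0.0175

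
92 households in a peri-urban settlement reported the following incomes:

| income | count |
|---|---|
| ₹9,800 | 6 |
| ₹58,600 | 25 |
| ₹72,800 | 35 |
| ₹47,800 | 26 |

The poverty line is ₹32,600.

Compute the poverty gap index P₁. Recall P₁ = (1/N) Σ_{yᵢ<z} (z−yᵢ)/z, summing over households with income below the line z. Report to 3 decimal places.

Incomes under z: 6×₹9,800 (q = 6 of N = 92).
Gap ratios (z−y)/z: (32600−9800)/32600 = 0.6994 (×6).
Σ = 4.196319. Dividing by the full population N = 92 gives P₁ = 0.046.

0.046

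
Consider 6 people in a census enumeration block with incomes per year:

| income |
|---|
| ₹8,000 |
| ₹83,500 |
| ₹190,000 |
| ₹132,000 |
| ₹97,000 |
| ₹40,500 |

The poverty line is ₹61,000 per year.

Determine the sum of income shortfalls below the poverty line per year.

Incomes under z: ₹8,000, ₹40,500 (q = 2 of N = 6).
Individual gaps: 61000−8000 = 53000; 61000−40500 = 20500.
Aggregate gap = ₹73,500.

₹73,500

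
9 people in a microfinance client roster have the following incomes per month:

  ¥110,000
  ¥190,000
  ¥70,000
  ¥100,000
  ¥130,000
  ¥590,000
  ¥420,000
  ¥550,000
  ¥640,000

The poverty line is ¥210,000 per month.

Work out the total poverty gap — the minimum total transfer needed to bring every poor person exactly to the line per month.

Below z: ¥70,000, ¥100,000, ¥110,000, ¥130,000, ¥190,000 (q = 5 of N = 9).
Individual gaps: 210000−70000 = 140000; 210000−100000 = 110000; 210000−110000 = 100000; 210000−130000 = 80000; 210000−190000 = 20000.
Aggregate gap = ¥450,000.

¥450,000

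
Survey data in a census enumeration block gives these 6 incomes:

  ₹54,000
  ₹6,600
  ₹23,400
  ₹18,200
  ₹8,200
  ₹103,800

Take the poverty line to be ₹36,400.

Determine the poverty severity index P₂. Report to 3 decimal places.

Incomes under z: ₹6,600, ₹8,200, ₹18,200, ₹23,400 (q = 4 of N = 6).
Relative gaps: (36400−6600)/36400 = 0.8187; (36400−8200)/36400 = 0.7747; (36400−18200)/36400 = 0.5000; (36400−23400)/36400 = 0.3571.
Squared: 0.6702; 0.6002; 0.2500; 0.1276.
Sum = 1.647989; P₂ = 1.647989 / 6 = 0.275.

0.275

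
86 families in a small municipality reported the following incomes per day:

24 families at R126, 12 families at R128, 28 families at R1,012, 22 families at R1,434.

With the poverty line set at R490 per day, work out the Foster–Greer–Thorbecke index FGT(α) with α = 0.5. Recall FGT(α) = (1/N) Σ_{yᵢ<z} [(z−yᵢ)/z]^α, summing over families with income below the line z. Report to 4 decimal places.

Poor units: 24×R126, 12×R128 (q = 36 of N = 86).
Normalized shortfalls: (490−126)/490 = 0.7429 (×24); (490−128)/490 = 0.7388 (×12).
Raised to α = 0.5: 0.86189 (×24); 0.85952 (×12).
Sum = 30.999645; FGT(0.5) = 30.999645 / 86 = 0.3605.

0.3605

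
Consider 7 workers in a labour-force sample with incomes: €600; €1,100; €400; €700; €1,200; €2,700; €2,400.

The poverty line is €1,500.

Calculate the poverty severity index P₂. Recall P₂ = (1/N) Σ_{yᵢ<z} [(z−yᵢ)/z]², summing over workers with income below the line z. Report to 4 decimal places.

Incomes under z: €400, €600, €700, €1,100, €1,200 (q = 5 of N = 7).
Shortfall ratios: (1500−400)/1500 = 0.7333; (1500−600)/1500 = 0.6000; (1500−700)/1500 = 0.5333; (1500−1100)/1500 = 0.2667; (1500−1200)/1500 = 0.2000.
Squared: 0.5378; 0.3600; 0.2844; 0.0711; 0.0400.
Sum = 1.293333; P₂ = 1.293333 / 7 = 0.1848.

0.1848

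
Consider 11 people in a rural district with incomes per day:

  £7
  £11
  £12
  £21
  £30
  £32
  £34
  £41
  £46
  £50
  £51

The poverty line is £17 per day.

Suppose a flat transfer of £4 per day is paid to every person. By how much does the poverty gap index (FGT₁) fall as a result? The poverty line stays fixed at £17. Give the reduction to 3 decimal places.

0.064

Before: below the line — £7, £11, £12; poverty gap index (FGT₁) = 0.11230.
After the £4 transfer: below the line — £11, £15, £16; poverty gap index (FGT₁) = 0.04813.
Reduction = 0.11230 − 0.04813 = 0.064.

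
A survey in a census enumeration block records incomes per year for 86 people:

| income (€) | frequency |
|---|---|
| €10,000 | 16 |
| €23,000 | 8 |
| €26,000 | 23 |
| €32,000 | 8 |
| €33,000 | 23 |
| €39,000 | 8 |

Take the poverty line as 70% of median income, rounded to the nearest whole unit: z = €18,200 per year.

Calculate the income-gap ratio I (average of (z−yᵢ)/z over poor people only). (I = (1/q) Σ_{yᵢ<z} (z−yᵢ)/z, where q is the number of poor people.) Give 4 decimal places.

0.4505

Below the line: 16×€10,000 (q = 16 of N = 86).
Relative gaps: 0.4505 (×16); sum = 7.208791.
I averages over the q = 16 poor units only: 7.208791 / 16 = 0.4505.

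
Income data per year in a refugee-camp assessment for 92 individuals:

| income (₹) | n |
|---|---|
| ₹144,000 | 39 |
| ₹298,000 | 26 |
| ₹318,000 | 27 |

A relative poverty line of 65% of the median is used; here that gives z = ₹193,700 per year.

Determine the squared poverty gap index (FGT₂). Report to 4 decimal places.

Below the line: 39×₹144,000 (q = 39 of N = 92).
Normalized shortfalls: (193700−144000)/193700 = 0.2566 (×39).
Squared: 0.0658 (×39).
Sum = 2.567545; P₂ = 2.567545 / 92 = 0.0279.

0.0279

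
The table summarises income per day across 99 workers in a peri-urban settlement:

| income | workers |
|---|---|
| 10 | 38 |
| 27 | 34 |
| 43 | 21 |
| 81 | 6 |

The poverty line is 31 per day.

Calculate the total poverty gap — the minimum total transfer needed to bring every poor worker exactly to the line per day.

934

Incomes under z: 38×10, 34×27 (q = 72 of N = 99).
Individual gaps: 38×(31−10) = 798; 34×(31−27) = 136.
Aggregate gap = 934.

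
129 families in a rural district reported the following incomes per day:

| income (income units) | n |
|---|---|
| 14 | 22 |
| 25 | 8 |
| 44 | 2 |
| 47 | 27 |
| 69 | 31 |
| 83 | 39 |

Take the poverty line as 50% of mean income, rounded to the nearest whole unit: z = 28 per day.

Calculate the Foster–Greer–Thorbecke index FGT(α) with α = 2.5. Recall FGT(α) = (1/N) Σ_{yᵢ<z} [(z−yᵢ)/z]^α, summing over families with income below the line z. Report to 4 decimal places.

0.0304

Below z: 22×14, 8×25 (q = 30 of N = 129).
Relative gaps: (28−14)/28 = 0.5000 (×22); (28−25)/28 = 0.1071 (×8).
Raised to α = 2.5: 0.17678 (×22); 0.00376 (×8).
Sum = 3.919148; FGT(2.5) = 3.919148 / 129 = 0.0304.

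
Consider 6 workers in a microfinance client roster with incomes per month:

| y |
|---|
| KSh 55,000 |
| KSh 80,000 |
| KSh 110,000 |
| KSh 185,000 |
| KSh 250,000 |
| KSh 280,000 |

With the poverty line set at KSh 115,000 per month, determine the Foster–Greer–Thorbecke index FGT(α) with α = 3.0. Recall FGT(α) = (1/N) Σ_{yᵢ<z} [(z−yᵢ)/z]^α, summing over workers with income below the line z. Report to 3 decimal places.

0.028

Below the line: KSh 55,000, KSh 80,000, KSh 110,000 (q = 3 of N = 6).
Gap ratios (z−y)/z: (115000−55000)/115000 = 0.5217; (115000−80000)/115000 = 0.3043; (115000−110000)/115000 = 0.0435.
Raised to α = 3.0: 0.14202; 0.02819; 0.00008.
Sum = 0.170297; FGT(3.0) = 0.170297 / 6 = 0.028.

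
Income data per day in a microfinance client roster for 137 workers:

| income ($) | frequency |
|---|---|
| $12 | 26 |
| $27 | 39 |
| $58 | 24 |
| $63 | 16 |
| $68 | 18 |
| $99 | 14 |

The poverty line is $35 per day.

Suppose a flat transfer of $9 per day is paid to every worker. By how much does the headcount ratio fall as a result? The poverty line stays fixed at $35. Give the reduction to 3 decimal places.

Before: below the line — 26×$12, 39×$27; headcount ratio = 0.47445.
After the $9 transfer: below the line — 26×$21; headcount ratio = 0.18978.
Reduction = 0.47445 − 0.18978 = 0.285.

0.285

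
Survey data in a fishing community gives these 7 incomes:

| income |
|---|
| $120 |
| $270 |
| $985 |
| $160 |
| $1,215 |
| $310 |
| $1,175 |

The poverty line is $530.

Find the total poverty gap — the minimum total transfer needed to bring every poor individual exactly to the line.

Poor units: $120, $160, $270, $310 (q = 4 of N = 7).
Individual gaps: 530−120 = 410; 530−160 = 370; 530−270 = 260; 530−310 = 220.
Aggregate gap = $1,260.

$1,260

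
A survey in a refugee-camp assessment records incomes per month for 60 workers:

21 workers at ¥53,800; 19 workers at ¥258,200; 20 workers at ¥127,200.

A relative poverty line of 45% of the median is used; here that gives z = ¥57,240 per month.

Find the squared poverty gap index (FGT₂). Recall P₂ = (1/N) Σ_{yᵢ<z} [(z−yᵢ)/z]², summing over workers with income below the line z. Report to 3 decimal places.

0.001

Below z: 21×¥53,800 (q = 21 of N = 60).
Gap ratios (z−y)/z: (57240−53800)/57240 = 0.0601 (×21).
Squared: 0.0036 (×21).
Sum = 0.075847; P₂ = 0.075847 / 60 = 0.001.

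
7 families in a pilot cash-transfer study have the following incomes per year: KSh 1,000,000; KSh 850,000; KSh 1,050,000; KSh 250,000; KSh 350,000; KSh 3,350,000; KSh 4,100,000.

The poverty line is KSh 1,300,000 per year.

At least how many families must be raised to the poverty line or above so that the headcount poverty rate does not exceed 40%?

5 of the 7 families are poor, so H = 5/7 = 0.714.
A headcount ratio of at most 40% allows at most ⌊0.40 × 7⌋ = 2 poor families.
So at least 5 − 2 = 3 must be lifted.

3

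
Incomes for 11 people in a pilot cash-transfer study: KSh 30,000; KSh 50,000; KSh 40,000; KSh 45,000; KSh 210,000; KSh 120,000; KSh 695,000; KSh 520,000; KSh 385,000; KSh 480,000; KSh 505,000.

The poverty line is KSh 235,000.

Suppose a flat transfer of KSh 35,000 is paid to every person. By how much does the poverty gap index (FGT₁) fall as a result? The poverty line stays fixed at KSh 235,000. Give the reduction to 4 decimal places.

Before: below the line — KSh 30,000, KSh 40,000, KSh 45,000, KSh 50,000, KSh 120,000, KSh 210,000; poverty gap index (FGT₁) = 0.353965.
After the KSh 35,000 transfer: below the line — KSh 65,000, KSh 75,000, KSh 80,000, KSh 85,000, KSh 155,000; poverty gap index (FGT₁) = 0.276596.
Reduction = 0.353965 − 0.276596 = 0.0774.

0.0774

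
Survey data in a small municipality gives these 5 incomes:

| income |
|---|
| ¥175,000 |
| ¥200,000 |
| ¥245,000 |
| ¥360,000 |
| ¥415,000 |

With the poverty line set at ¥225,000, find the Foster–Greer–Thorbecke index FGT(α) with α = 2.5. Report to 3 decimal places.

0.005

Poor units: ¥175,000, ¥200,000 (q = 2 of N = 5).
Relative gaps: (225000−175000)/225000 = 0.2222; (225000−200000)/225000 = 0.1111.
Raised to α = 2.5: 0.02328; 0.00412.
Sum = 0.027394; FGT(2.5) = 0.027394 / 5 = 0.005.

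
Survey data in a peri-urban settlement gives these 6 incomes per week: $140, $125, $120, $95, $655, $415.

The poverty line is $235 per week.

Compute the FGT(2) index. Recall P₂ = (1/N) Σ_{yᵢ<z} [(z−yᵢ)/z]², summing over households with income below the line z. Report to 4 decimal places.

Below the line: $95, $120, $125, $140 (q = 4 of N = 6).
Shortfall ratios: (235−95)/235 = 0.5957; (235−120)/235 = 0.4894; (235−125)/235 = 0.4681; (235−140)/235 = 0.4043.
Squared: 0.3549; 0.2395; 0.2191; 0.1634.
Sum = 0.976913; P₂ = 0.976913 / 6 = 0.1628.

0.1628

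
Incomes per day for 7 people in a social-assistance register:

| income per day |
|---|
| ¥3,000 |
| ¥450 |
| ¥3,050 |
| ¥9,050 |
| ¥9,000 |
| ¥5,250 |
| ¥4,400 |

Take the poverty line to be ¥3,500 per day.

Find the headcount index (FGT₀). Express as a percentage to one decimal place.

3 of the 7 people have income below ¥3,500.
H = 3/7 = 42.9%.

42.9%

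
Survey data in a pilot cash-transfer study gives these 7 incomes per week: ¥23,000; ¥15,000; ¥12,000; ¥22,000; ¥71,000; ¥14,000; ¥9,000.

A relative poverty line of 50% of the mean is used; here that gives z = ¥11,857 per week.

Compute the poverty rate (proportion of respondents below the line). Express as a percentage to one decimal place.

1 of the 7 respondents have income below ¥11,857.
H = 1/7 = 14.3%.

14.3%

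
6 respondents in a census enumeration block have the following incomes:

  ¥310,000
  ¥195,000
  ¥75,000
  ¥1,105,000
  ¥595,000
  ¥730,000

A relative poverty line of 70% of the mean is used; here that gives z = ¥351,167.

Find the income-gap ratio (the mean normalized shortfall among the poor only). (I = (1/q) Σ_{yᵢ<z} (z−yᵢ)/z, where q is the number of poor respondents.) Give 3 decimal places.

Incomes under z: ¥75,000, ¥195,000, ¥310,000 (q = 3 of N = 6).
Relative gaps: 0.7864, 0.4447, 0.1172; sum = 1.348364.
I averages over the q = 3 poor units only: 1.348364 / 3 = 0.449.

0.449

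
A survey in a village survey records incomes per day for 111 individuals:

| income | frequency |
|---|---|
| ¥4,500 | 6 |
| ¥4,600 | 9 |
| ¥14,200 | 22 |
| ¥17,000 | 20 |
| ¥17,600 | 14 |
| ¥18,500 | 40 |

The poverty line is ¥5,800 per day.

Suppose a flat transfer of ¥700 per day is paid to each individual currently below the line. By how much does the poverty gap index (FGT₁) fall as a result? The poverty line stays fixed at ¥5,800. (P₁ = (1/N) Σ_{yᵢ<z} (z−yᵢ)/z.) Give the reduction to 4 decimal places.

0.0163

Before: below the line — 6×¥4,500, 9×¥4,600; poverty gap index (FGT₁) = 0.028891.
After the ¥700 transfer: below the line — 6×¥5,200, 9×¥5,300; poverty gap index (FGT₁) = 0.012582.
Reduction = 0.028891 − 0.012582 = 0.0163.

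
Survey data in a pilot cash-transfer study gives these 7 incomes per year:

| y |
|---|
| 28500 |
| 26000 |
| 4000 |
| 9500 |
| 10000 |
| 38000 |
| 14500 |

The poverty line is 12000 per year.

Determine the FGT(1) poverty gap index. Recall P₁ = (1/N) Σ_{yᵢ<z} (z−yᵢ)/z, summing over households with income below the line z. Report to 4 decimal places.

Below z: 4000, 9500, 10000 (q = 3 of N = 7).
Shortfall ratios: (12000−4000)/12000 = 0.6667; (12000−9500)/12000 = 0.2083; (12000−10000)/12000 = 0.1667.
Sum of shortfalls = 1.041667; P₁ averages over all N: 1.041667 / 7 = 0.1488.

0.1488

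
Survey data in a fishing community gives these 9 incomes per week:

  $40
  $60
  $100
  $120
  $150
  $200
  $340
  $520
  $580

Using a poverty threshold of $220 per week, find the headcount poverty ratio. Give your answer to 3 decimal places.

0.667

6 of the 9 families have income below $220.
H = 6/9 = 0.667.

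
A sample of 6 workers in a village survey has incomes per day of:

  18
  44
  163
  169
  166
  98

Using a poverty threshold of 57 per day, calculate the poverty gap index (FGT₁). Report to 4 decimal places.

Below z: 18, 44 (q = 2 of N = 6).
Relative gaps: (57−18)/57 = 0.6842; (57−44)/57 = 0.2281.
Sum of shortfalls = 0.912281; P₁ averages over all N: 0.912281 / 6 = 0.1520.

0.1520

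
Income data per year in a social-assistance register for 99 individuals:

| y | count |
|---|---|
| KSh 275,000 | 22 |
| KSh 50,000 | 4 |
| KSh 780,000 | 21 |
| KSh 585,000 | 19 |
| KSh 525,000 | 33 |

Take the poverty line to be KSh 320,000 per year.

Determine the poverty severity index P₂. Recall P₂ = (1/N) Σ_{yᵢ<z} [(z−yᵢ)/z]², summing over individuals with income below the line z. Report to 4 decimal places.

0.0332

Below z: 4×KSh 50,000, 22×KSh 275,000 (q = 26 of N = 99).
Gap ratios (z−y)/z: (320000−50000)/320000 = 0.8438 (×4); (320000−275000)/320000 = 0.1406 (×22).
Squared: 0.7119 (×4); 0.0198 (×22).
Sum = 3.282715; P₂ = 3.282715 / 99 = 0.0332.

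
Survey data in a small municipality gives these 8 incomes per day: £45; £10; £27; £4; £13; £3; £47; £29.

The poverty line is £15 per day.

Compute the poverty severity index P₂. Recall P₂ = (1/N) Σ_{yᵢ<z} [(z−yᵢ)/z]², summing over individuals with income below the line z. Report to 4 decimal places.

Incomes under z: £3, £4, £10, £13 (q = 4 of N = 8).
Gap ratios (z−y)/z: (15−3)/15 = 0.8000; (15−4)/15 = 0.7333; (15−10)/15 = 0.3333; (15−13)/15 = 0.1333.
Squared: 0.6400; 0.5378; 0.1111; 0.0178.
Sum = 1.306667; P₂ = 1.306667 / 8 = 0.1633.

0.1633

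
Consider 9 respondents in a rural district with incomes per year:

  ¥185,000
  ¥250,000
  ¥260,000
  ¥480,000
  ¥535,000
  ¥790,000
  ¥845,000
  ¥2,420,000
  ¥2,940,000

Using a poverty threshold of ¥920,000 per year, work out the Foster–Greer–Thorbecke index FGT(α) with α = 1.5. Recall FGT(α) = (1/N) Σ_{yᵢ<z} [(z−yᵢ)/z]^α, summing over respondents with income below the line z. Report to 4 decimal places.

0.2912

Below z: ¥185,000, ¥250,000, ¥260,000, ¥480,000, ¥535,000, ¥790,000, ¥845,000 (q = 7 of N = 9).
Relative gaps: (920000−185000)/920000 = 0.7989; (920000−250000)/920000 = 0.7283; (920000−260000)/920000 = 0.7174; (920000−480000)/920000 = 0.4783; (920000−535000)/920000 = 0.4185; (920000−790000)/920000 = 0.1413; (920000−845000)/920000 = 0.0815.
Raised to α = 1.5: 0.71408; 0.62148; 0.60762; 0.33075; 0.27071; 0.05312; 0.02328.
Sum = 2.621046; FGT(1.5) = 2.621046 / 9 = 0.2912.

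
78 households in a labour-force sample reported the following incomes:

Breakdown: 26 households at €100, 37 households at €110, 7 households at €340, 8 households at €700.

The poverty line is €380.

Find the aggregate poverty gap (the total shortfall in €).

€17,550

Incomes under z: 26×€100, 37×€110, 7×€340 (q = 70 of N = 78).
Individual gaps: 26×(380−100) = 7280; 37×(380−110) = 9990; 7×(380−340) = 280.
Aggregate gap = €17,550.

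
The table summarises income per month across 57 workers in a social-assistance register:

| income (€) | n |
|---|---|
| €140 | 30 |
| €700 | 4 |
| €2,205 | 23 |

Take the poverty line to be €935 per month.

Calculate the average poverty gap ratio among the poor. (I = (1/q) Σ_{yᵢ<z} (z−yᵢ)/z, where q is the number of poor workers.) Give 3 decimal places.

0.780

Below z: 30×€140, 4×€700 (q = 34 of N = 57).
Relative gaps: 0.8503 (×30), 0.2513 (×4); sum = 26.513369.
The income-gap ratio divides by q (the poor only): 26.513369 / 34 = 0.780.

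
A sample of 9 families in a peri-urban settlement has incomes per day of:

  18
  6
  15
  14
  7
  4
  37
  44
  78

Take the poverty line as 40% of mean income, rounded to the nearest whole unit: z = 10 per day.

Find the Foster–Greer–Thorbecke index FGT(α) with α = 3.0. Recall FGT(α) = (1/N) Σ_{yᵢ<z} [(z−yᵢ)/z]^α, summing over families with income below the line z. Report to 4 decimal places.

Below the line: 4, 6, 7 (q = 3 of N = 9).
Normalized shortfalls: (10−4)/10 = 0.6000; (10−6)/10 = 0.4000; (10−7)/10 = 0.3000.
Raised to α = 3.0: 0.21600; 0.06400; 0.02700.
Sum = 0.307000; FGT(3.0) = 0.307000 / 9 = 0.0341.

0.0341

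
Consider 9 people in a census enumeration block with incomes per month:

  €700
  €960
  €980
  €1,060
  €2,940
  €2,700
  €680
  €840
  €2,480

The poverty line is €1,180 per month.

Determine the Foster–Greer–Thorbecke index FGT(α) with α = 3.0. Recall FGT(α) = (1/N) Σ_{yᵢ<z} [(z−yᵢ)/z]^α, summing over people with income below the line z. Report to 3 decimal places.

0.020

Poor units: €680, €700, €840, €960, €980, €1,060 (q = 6 of N = 9).
Normalized shortfalls: (1180−680)/1180 = 0.4237; (1180−700)/1180 = 0.4068; (1180−840)/1180 = 0.2881; (1180−960)/1180 = 0.1864; (1180−980)/1180 = 0.1695; (1180−1060)/1180 = 0.1017.
Raised to α = 3.0: 0.07608; 0.06731; 0.02392; 0.00648; 0.00487; 0.00105.
Sum = 0.179712; FGT(3.0) = 0.179712 / 9 = 0.020.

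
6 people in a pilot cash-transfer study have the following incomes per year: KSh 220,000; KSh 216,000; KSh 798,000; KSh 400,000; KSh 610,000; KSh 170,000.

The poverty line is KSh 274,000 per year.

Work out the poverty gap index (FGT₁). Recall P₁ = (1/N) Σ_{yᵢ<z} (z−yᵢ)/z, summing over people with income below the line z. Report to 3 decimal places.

0.131

Poor units: KSh 170,000, KSh 216,000, KSh 220,000 (q = 3 of N = 6).
Relative gaps: (274000−170000)/274000 = 0.3796; (274000−216000)/274000 = 0.2117; (274000−220000)/274000 = 0.1971.
Σ = 0.788321. Dividing by the full population N = 6 gives P₁ = 0.131.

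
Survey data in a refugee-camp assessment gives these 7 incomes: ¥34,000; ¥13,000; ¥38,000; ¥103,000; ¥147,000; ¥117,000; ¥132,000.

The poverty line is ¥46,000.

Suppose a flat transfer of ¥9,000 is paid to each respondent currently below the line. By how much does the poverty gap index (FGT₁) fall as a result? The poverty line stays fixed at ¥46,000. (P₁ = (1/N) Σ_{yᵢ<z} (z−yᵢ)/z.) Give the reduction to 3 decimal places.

Before: below the line — ¥13,000, ¥34,000, ¥38,000; poverty gap index (FGT₁) = 0.16460.
After the ¥9,000 transfer: below the line — ¥22,000, ¥43,000; poverty gap index (FGT₁) = 0.08385.
Reduction = 0.16460 − 0.08385 = 0.081.

0.081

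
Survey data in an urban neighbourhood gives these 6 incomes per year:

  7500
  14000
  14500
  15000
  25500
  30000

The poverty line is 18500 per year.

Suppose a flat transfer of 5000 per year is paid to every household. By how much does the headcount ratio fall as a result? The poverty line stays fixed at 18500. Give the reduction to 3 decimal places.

0.500

Before: below the line — 7500, 14000, 14500, 15000; headcount ratio = 0.66667.
After the 5000 transfer: below the line — 12500; headcount ratio = 0.16667.
Reduction = 0.66667 − 0.16667 = 0.500.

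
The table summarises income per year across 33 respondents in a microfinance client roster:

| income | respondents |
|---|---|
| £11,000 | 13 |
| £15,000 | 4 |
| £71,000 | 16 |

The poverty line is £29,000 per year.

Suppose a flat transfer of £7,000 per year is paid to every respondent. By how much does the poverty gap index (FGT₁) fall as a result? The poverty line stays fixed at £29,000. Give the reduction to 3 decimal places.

0.124

Before: below the line — 13×£11,000, 4×£15,000; poverty gap index (FGT₁) = 0.30303.
After the £7,000 transfer: below the line — 13×£18,000, 4×£22,000; poverty gap index (FGT₁) = 0.17868.
Reduction = 0.30303 − 0.17868 = 0.124.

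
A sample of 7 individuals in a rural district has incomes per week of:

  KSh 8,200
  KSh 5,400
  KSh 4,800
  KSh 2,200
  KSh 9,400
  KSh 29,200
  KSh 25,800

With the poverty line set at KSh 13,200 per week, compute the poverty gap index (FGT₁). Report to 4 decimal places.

0.3896

Below z: KSh 2,200, KSh 4,800, KSh 5,400, KSh 8,200, KSh 9,400 (q = 5 of N = 7).
Relative gaps: (13200−2200)/13200 = 0.8333; (13200−4800)/13200 = 0.6364; (13200−5400)/13200 = 0.5909; (13200−8200)/13200 = 0.3788; (13200−9400)/13200 = 0.2879.
Σ = 2.727273. Dividing by the full population N = 7 gives P₁ = 0.3896.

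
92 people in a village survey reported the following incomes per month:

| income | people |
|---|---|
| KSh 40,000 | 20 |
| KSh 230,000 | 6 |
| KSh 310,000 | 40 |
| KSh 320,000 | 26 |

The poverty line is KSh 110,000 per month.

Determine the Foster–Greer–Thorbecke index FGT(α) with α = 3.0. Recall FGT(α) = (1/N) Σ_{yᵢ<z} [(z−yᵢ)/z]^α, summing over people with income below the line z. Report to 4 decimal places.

Below the line: 20×KSh 40,000 (q = 20 of N = 92).
Gap ratios (z−y)/z: (110000−40000)/110000 = 0.6364 (×20).
Raised to α = 3.0: 0.25770 (×20).
Sum = 5.154020; FGT(3.0) = 5.154020 / 92 = 0.0560.

0.0560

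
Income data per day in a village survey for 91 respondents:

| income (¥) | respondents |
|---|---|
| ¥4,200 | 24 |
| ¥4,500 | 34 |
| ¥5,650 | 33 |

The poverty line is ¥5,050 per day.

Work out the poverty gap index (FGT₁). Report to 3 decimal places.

Poor units: 24×¥4,200, 34×¥4,500 (q = 58 of N = 91).
Relative gaps: (5050−4200)/5050 = 0.1683 (×24); (5050−4500)/5050 = 0.1089 (×34).
Σ = 7.742574. Dividing by the full population N = 91 gives P₁ = 0.085.

0.085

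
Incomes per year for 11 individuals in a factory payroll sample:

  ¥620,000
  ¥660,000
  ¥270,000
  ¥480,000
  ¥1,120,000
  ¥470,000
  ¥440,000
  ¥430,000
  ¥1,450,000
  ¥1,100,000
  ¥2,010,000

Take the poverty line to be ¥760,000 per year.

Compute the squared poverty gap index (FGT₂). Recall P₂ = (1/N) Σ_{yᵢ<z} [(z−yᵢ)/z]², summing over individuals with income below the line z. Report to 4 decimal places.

0.1013

Incomes under z: ¥270,000, ¥430,000, ¥440,000, ¥470,000, ¥480,000, ¥620,000, ¥660,000 (q = 7 of N = 11).
Gap ratios (z−y)/z: (760000−270000)/760000 = 0.6447; (760000−430000)/760000 = 0.4342; (760000−440000)/760000 = 0.4211; (760000−470000)/760000 = 0.3816; (760000−480000)/760000 = 0.3684; (760000−620000)/760000 = 0.1842; (760000−660000)/760000 = 0.1316.
Squared: 0.4157; 0.1885; 0.1773; 0.1456; 0.1357; 0.0339; 0.0173.
Sum = 1.114093; P₂ = 1.114093 / 11 = 0.1013.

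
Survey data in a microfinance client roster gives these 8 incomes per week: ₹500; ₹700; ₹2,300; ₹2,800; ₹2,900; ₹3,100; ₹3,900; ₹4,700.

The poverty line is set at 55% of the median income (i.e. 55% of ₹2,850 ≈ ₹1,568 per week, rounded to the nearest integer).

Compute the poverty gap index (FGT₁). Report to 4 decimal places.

0.1543

Below z: ₹500, ₹700 (q = 2 of N = 8).
Shortfall ratios: (1568−500)/1568 = 0.6811; (1568−700)/1568 = 0.5536.
Σ = 1.234694. Dividing by the full population N = 8 gives P₁ = 0.1543.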